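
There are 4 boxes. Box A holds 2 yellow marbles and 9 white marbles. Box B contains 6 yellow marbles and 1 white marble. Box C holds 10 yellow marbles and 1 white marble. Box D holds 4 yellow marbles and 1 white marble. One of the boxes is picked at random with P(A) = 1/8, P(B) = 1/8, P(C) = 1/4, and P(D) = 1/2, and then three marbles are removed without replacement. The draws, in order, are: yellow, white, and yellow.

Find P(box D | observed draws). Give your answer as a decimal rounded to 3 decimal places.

0.700

Compute the likelihood of the observed sequence for each case: P(data | box A) = (2/11)(9/10)(1/9) = 1/55; P(data | box B) = (6/7)(1/6)(5/5) = 1/7; P(data | box C) = (10/11)(1/10)(9/9) = 1/11; P(data | box D) = (4/5)(1/4)(3/3) = 1/5.
The prior-weighted likelihoods are 1/8 · 1/55 = 1/440, 1/8 · 1/7 = 1/56, 1/4 · 1/11 = 1/44, 1/2 · 1/5 = 1/10; with total 1/7.
So P(box D | data) = (1/10) / (1/7) = 7/10.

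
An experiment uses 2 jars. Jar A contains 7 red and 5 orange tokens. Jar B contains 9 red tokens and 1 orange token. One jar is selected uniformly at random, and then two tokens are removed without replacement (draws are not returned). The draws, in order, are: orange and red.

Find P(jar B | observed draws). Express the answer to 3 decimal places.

0.274

Compute the likelihood of the observed sequence for each case: P(data | jar A) = (5/12)(7/11) = 0.26515; P(data | jar B) = (1/10)(9/9) = 0.1.
Multiplying each by its prior: 1/2 · 0.26515 = 0.13258, 1/2 · 0.1 = 0.05; with total 0.18258.
So P(jar B | data) = (0.05) / (0.18258) = 0.27386.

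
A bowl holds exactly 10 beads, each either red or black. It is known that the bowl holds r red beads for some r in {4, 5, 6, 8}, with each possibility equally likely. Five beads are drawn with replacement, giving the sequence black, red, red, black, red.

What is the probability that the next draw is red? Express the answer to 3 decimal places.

0.567

Compute the likelihood of the observed sequence for each case: P(data | r = 4) = (6/10)(4/10)(4/10)(6/10)(4/10) = 0.02304; P(data | r = 5) = (5/10)(5/10)(5/10)(5/10)(5/10) = 0.03125; P(data | r = 6) = (4/10)(6/10)(6/10)(4/10)(6/10) = 0.03456; P(data | r = 8) = (2/10)(8/10)(8/10)(2/10)(8/10) = 0.02048.
Weighting by the prior gives 1/4 · 0.02304 = 0.00576, 1/4 · 0.03125 = 0.0078125, 1/4 · 0.03456 = 0.00864, 1/4 · 0.02048 = 0.00512; these sum to 0.027332.
The posterior is then P(r = 4 | data) = 0.21074, P(r = 5 | data) = 0.28583, P(r = 6 | data) = 0.31611, P(r = 8 | data) = 0.18732.
So P(red next | data) = Σ P(red next | H) P(H | data) = (2/5)(0.21074) + (1/2)(0.28583) + (3/5)(0.31611) + (4/5)(0.18732) = 0.56673.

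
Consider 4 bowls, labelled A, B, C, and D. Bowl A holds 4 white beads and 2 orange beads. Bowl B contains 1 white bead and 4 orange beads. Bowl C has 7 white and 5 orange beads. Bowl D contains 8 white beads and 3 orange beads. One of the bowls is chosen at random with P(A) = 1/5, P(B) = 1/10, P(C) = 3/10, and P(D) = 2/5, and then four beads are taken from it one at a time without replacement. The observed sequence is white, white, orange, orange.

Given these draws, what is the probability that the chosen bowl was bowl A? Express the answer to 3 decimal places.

Compute the likelihood of the observed sequence for each case: P(data | bowl A) = (4/6)(3/5)(2/4)(1/3) = 1/15; P(data | bowl B) = (1/5)(0/4) = 0; P(data | bowl C) = (7/12)(6/11)(5/10)(4/9) = 7/99; P(data | bowl D) = (8/11)(7/10)(3/9)(2/8) = 7/165.
Multiplying each by its prior: 1/5 · 1/15 = 1/75, 1/10 · 0 = 0, 3/10 · 7/99 = 7/330, 2/5 · 7/165 = 14/825; summing to 17/330.
So P(bowl A | data) = (1/75) / (17/330) = 22/85.

0.259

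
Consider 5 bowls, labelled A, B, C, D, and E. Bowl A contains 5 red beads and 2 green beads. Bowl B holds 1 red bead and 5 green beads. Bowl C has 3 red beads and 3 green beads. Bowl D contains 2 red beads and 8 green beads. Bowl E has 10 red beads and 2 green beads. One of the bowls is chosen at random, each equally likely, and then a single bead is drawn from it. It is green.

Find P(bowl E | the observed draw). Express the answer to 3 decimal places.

Under each hypothesis, the probability of this draw is: P(data | bowl A) = (2/7) = 2/7; P(data | bowl B) = (5/6) = 5/6; P(data | bowl C) = (3/6) = 1/2; P(data | bowl D) = (8/10) = 4/5; P(data | bowl E) = (2/12) = 1/6.
Multiplying each by its prior: 1/5 · 2/7 = 2/35, 1/5 · 5/6 = 1/6, 1/5 · 1/2 = 1/10, 1/5 · 4/5 = 4/25, 1/5 · 1/6 = 1/30; summing to 181/350.
So P(bowl E | data) = (1/30) / (181/350) = 35/543.

0.064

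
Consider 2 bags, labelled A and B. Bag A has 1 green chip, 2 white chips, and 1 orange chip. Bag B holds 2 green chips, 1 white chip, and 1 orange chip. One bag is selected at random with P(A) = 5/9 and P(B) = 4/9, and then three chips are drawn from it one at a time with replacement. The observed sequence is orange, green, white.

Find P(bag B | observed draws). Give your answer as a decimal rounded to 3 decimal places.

0.444

Under each hypothesis, the probability of the observed sequence is: P(data | bag A) = (1/4)(1/4)(2/4) = 1/32; P(data | bag B) = (1/4)(2/4)(1/4) = 1/32.
Multiplying each by its prior: 5/9 · 1/32 = 5/288, 4/9 · 1/32 = 1/72; with total 1/32.
By Bayes' rule, P(bag B | data) = (1/72) / (1/32) = 4/9.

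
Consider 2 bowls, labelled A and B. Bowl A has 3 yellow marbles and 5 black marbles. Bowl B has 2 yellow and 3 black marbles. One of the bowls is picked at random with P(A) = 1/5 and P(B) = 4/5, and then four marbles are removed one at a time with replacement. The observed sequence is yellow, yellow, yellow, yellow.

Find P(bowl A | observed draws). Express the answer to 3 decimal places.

Under each hypothesis, the probability of the observed sequence is: P(data | bowl A) = (3/8)(3/8)(3/8)(3/8) = 0.019775; P(data | bowl B) = (2/5)(2/5)(2/5)(2/5) = 0.0256.
Multiplying each by its prior: 1/5 · 0.019775 = 0.0039551, 4/5 · 0.0256 = 0.02048; with total 0.024435.
Hence P(bowl A | data) = (0.0039551) / (0.024435) = 0.16186.

0.162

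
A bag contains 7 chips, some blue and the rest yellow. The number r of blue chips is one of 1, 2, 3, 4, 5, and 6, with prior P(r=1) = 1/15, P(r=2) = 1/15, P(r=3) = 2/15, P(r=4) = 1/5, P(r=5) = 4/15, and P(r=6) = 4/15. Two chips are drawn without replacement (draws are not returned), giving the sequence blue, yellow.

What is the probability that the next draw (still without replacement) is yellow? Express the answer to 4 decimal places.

Compute the likelihood of the observed sequence for each case: P(data | r = 1) = (1/7)(6/6) = 1/7; P(data | r = 2) = (2/7)(5/6) = 5/21; P(data | r = 3) = (3/7)(4/6) = 2/7; P(data | r = 4) = (4/7)(3/6) = 2/7; P(data | r = 5) = (5/7)(2/6) = 5/21; P(data | r = 6) = (6/7)(1/6) = 1/7.
The prior-weighted likelihoods are 1/15 · 1/7 = 1/105, 1/15 · 5/21 = 1/63, 2/15 · 2/7 = 4/105, 1/5 · 2/7 = 2/35, 4/15 · 5/21 = 4/63, 4/15 · 1/7 = 4/105; these sum to 2/9.
Normalising, the posterior is P(r = 1 | data) = 3/70, P(r = 2 | data) = 1/14, P(r = 3 | data) = 6/35, P(r = 4 | data) = 9/35, P(r = 5 | data) = 2/7, P(r = 6 | data) = 6/35.
So P(yellow next | data) = Σ P(yellow next | H) P(H | data) = (1)(3/70) + (4/5)(1/14) + (3/5)(6/35) + (2/5)(9/35) + (1/5)(2/7) + (0)(6/35) = 127/350.

0.3629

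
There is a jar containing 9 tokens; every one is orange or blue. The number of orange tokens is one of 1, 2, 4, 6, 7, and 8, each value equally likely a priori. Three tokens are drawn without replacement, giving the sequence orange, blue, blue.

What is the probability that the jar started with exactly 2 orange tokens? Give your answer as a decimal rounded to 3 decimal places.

Under each hypothesis, the probability of the observed sequence is: P(data | r = 1) = (1/9)(8/8)(7/7) = 1/9; P(data | r = 2) = (2/9)(7/8)(6/7) = 1/6; P(data | r = 4) = (4/9)(5/8)(4/7) = 10/63; P(data | r = 6) = (6/9)(3/8)(2/7) = 1/14; P(data | r = 7) = (7/9)(2/8)(1/7) = 1/36; P(data | r = 8) = (8/9)(1/8)(0/7) = 0.
Multiplying each by its prior: 1/6 · 1/9 = 1/54, 1/6 · 1/6 = 1/36, 1/6 · 10/63 = 5/189, 1/6 · 1/14 = 1/84, 1/6 · 1/36 = 1/216, 1/6 · 0 = 0; with total 5/56.
Hence P(r = 2 | data) = (1/36) / (5/56) = 14/45.

0.311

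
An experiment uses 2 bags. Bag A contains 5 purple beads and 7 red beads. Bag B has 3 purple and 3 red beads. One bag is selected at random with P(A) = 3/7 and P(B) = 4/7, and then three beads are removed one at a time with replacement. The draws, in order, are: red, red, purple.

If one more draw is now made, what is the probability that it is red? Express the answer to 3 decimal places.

0.538

The likelihood of the observed sequence under each hypothesis: P(data | bag A) = (7/12)(7/12)(5/12) = 0.14178; P(data | bag B) = (3/6)(3/6)(3/6) = 0.125.
Weighting by the prior gives 3/7 · 0.14178 = 0.060764, 4/7 · 0.125 = 0.071429; with total 0.13219.
Dividing through by the total gives posterior P(bag A | data) = 0.45966, P(bag B | data) = 0.54034.
The predictive probability is P(red next | data) = (7/12)(0.45966) + (1/2)(0.54034) = 0.53831.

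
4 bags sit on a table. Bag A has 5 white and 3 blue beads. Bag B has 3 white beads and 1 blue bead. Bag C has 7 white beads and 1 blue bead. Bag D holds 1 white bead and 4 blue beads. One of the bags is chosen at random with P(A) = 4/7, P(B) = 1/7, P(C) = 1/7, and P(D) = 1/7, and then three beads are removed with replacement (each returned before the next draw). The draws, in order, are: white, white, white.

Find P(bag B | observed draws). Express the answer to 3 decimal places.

0.203

Compute the likelihood of the observed sequence for each case: P(data | bag A) = (5/8)(5/8)(5/8) = 0.24414; P(data | bag B) = (3/4)(3/4)(3/4) = 0.42188; P(data | bag C) = (7/8)(7/8)(7/8) = 0.66992; P(data | bag D) = (1/5)(1/5)(1/5) = 0.008.
Weighting by the prior gives 4/7 · 0.24414 = 0.13951, 1/7 · 0.42188 = 0.060268, 1/7 · 0.66992 = 0.095703, 1/7 · 0.008 = 0.0011429; summing to 0.29662.
Therefore the posterior P(bag B | data) = (0.060268) / (0.29662) = 0.20318.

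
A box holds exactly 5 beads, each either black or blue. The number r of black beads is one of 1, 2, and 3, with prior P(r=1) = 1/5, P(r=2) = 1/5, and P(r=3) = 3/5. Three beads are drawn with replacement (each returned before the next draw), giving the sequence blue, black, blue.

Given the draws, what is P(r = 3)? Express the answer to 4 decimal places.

0.5143

For each hypothesis, P(data | H) works out to: P(data | r = 1) = (4/5)(1/5)(4/5) = 16/125; P(data | r = 2) = (3/5)(2/5)(3/5) = 18/125; P(data | r = 3) = (2/5)(3/5)(2/5) = 12/125.
Multiplying each by its prior: 1/5 · 16/125 = 16/625, 1/5 · 18/125 = 18/625, 3/5 · 12/125 = 36/625; summing to 14/125.
So P(r = 3 | data) = (36/625) / (14/125) = 18/35.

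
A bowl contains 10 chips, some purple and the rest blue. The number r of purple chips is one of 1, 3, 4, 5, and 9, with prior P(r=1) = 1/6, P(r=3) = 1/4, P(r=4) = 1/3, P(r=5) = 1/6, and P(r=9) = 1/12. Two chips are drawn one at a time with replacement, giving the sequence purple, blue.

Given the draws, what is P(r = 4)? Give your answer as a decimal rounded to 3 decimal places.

0.407

The likelihood of the observed sequence under each hypothesis: P(data | r = 1) = (1/10)(9/10) = 9/100; P(data | r = 3) = (3/10)(7/10) = 21/100; P(data | r = 4) = (4/10)(6/10) = 6/25; P(data | r = 5) = (5/10)(5/10) = 1/4; P(data | r = 9) = (9/10)(1/10) = 9/100.
Multiplying each by its prior: 1/6 · 9/100 = 3/200, 1/4 · 21/100 = 21/400, 1/3 · 6/25 = 2/25, 1/6 · 1/4 = 1/24, 1/12 · 9/100 = 3/400; with total 59/300.
By Bayes' rule, P(r = 4 | data) = (2/25) / (59/300) = 24/59.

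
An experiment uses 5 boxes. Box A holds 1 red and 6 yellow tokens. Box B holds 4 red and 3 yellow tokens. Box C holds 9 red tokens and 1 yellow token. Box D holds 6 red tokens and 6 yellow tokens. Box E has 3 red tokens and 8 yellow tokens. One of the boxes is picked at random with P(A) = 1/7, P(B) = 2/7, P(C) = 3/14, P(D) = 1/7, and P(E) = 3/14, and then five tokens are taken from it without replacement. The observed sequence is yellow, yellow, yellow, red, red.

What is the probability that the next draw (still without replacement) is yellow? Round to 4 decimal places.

0.4124

For each hypothesis, P(data | H) works out to: P(data | box A) = (6/7)(5/6)(4/5)(1/4)(0/3) = 0; P(data | box B) = (3/7)(2/6)(1/5)(4/4)(3/3) = 0.028571; P(data | box C) = (1/10)(0/9) = 0; P(data | box D) = (6/12)(5/11)(4/10)(6/9)(5/8) = 0.037879; P(data | box E) = (8/11)(7/10)(6/9)(3/8)(2/7) = 0.036364.
Multiplying each by its prior: 1/7 · 0 = 0, 2/7 · 0.028571 = 0.0081633, 3/14 · 0 = 0, 1/7 · 0.037879 = 0.0054113, 3/14 · 0.036364 = 0.0077922; summing to 0.021367.
The posterior is then P(box A | data) = 0, P(box B | data) = 0.38205, P(box C | data) = 0, P(box D | data) = 0.25326, P(box E | data) = 0.36469.
So P(yellow next | data) = Σ P(yellow next | H) P(H | data) = (0)(0.38205) + (3/7)(0.25326) + (5/6)(0.36469) = 0.41245.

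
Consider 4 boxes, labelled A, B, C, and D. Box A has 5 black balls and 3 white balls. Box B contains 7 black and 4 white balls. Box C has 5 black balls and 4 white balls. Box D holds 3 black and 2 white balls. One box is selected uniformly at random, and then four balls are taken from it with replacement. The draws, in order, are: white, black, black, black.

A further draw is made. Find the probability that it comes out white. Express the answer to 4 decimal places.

0.3934

Under each hypothesis, the probability of the observed sequence is: P(data | box A) = (3/8)(5/8)(5/8)(5/8) = 0.091553; P(data | box B) = (4/11)(7/11)(7/11)(7/11) = 0.093709; P(data | box C) = (4/9)(5/9)(5/9)(5/9) = 0.076208; P(data | box D) = (2/5)(3/5)(3/5)(3/5) = 0.0864.
The prior-weighted likelihoods are 1/4 · 0.091553 = 0.022888, 1/4 · 0.093709 = 0.023427, 1/4 · 0.076208 = 0.019052, 1/4 · 0.0864 = 0.0216; with total 0.086968.
The posterior is then P(box A | data) = 0.26318, P(box B | data) = 0.26938, P(box C | data) = 0.21907, P(box D | data) = 0.24837.
So P(white next | data) = Σ P(white next | H) P(H | data) = (3/8)(0.26318) + (4/11)(0.26938) + (4/9)(0.21907) + (2/5)(0.24837) = 0.39336.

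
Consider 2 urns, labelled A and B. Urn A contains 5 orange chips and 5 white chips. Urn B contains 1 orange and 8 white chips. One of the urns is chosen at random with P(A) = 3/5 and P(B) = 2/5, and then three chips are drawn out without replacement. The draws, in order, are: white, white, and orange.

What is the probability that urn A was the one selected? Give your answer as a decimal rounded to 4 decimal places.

Compute the likelihood of the observed sequence for each case: P(data | urn A) = (5/10)(4/9)(5/8) = 5/36; P(data | urn B) = (8/9)(7/8)(1/7) = 1/9.
Multiplying each by its prior: 3/5 · 5/36 = 1/12, 2/5 · 1/9 = 2/45; summing to 23/180.
So P(urn A | data) = (1/12) / (23/180) = 15/23.

0.6522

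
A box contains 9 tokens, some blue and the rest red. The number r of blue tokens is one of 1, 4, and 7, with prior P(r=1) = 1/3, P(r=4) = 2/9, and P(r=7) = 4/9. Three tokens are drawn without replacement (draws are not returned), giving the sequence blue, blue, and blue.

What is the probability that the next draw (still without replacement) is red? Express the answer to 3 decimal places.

Under each hypothesis, the probability of the observed sequence is: P(data | r = 1) = (1/9)(0/8) = 0; P(data | r = 4) = (4/9)(3/8)(2/7) = 1/21; P(data | r = 7) = (7/9)(6/8)(5/7) = 5/12.
Weighting by the prior gives 1/3 · 0 = 0, 2/9 · 1/21 = 2/189, 4/9 · 5/12 = 5/27; these sum to 37/189.
Dividing through by the total gives posterior P(r = 1 | data) = 0, P(r = 4 | data) = 2/37, P(r = 7 | data) = 35/37.
So P(red next | data) = Σ P(red next | H) P(H | data) = (5/6)(2/37) + (1/3)(35/37) = 40/111.

0.360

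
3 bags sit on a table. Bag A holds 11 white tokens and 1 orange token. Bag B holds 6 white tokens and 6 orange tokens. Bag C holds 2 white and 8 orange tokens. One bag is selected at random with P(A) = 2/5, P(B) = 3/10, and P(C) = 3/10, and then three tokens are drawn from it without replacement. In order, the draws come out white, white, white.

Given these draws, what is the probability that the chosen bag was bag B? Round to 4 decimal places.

0.0833

For each hypothesis, P(data | H) works out to: P(data | bag A) = (11/12)(10/11)(9/10) = 3/4; P(data | bag B) = (6/12)(5/11)(4/10) = 1/11; P(data | bag C) = (2/10)(1/9)(0/8) = 0.
Multiplying each by its prior: 2/5 · 3/4 = 3/10, 3/10 · 1/11 = 3/110, 3/10 · 0 = 0; these sum to 18/55.
Therefore the posterior P(bag B | data) = (3/110) / (18/55) = 1/12.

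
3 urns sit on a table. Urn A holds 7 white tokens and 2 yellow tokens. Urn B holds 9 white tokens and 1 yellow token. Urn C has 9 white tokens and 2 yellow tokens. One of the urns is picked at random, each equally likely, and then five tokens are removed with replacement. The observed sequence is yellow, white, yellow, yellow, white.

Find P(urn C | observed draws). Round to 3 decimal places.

0.351

Compute the likelihood of the observed sequence for each case: P(data | urn A) = (2/9)(7/9)(2/9)(2/9)(7/9) = 0.0066386; P(data | urn B) = (1/10)(9/10)(1/10)(1/10)(9/10) = 0.00081; P(data | urn C) = (2/11)(9/11)(2/11)(2/11)(9/11) = 0.0040236.
The prior-weighted likelihoods are 1/3 · 0.0066386 = 0.0022129, 1/3 · 0.00081 = 0.00027, 1/3 · 0.0040236 = 0.0013412; with total 0.003824.
Therefore the posterior P(urn C | data) = (0.0013412) / (0.003824) = 0.35073.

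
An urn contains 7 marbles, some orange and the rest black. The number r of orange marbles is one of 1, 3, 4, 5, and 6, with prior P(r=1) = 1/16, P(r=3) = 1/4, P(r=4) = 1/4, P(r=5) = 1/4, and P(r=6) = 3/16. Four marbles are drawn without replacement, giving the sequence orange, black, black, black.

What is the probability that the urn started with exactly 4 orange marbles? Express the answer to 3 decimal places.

0.190

For each hypothesis, P(data | H) works out to: P(data | r = 1) = (1/7)(6/6)(5/5)(4/4) = 1/7; P(data | r = 3) = (3/7)(4/6)(3/5)(2/4) = 3/35; P(data | r = 4) = (4/7)(3/6)(2/5)(1/4) = 1/35; P(data | r = 5) = (5/7)(2/6)(1/5)(0/4) = 0; P(data | r = 6) = (6/7)(1/6)(0/5) = 0.
Multiplying each by its prior: 1/16 · 1/7 = 1/112, 1/4 · 3/35 = 3/140, 1/4 · 1/35 = 1/140, 1/4 · 0 = 0, 3/16 · 0 = 0; summing to 3/80.
So P(r = 4 | data) = (1/140) / (3/80) = 4/21.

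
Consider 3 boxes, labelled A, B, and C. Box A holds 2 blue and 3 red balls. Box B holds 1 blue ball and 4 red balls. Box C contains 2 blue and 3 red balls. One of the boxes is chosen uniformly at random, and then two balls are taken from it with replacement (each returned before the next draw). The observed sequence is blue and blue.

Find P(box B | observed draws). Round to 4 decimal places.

Compute the likelihood of the observed sequence for each case: P(data | box A) = (2/5)(2/5) = 4/25; P(data | box B) = (1/5)(1/5) = 1/25; P(data | box C) = (2/5)(2/5) = 4/25.
Weighting by the prior gives 1/3 · 4/25 = 4/75, 1/3 · 1/25 = 1/75, 1/3 · 4/25 = 4/75; these sum to 3/25.
By Bayes' rule, P(box B | data) = (1/75) / (3/25) = 1/9.

0.1111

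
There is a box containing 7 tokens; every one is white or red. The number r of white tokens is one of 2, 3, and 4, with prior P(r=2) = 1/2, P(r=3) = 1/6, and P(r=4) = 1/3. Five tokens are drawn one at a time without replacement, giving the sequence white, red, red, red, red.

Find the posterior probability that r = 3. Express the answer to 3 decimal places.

For each hypothesis, P(data | H) works out to: P(data | r = 2) = (2/7)(5/6)(4/5)(3/4)(2/3) = 2/21; P(data | r = 3) = (3/7)(4/6)(3/5)(2/4)(1/3) = 1/35; P(data | r = 4) = (4/7)(3/6)(2/5)(1/4)(0/3) = 0.
The prior-weighted likelihoods are 1/2 · 2/21 = 1/21, 1/6 · 1/35 = 1/210, 1/3 · 0 = 0; with total 11/210.
Therefore the posterior P(r = 3 | data) = (1/210) / (11/210) = 1/11.

0.091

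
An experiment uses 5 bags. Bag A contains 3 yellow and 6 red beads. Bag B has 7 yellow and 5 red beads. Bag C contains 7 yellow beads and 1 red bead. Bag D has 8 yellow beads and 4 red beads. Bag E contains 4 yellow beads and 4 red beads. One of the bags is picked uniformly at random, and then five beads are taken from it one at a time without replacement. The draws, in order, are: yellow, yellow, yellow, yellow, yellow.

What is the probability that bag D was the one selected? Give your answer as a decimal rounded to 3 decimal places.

Compute the likelihood of the observed sequence for each case: P(data | bag A) = (3/9)(2/8)(1/7)(0/6) = 0; P(data | bag B) = (7/12)(6/11)(5/10)(4/9)(3/8) = 0.026515; P(data | bag C) = (7/8)(6/7)(5/6)(4/5)(3/4) = 0.375; P(data | bag D) = (8/12)(7/11)(6/10)(5/9)(4/8) = 0.070707; P(data | bag E) = (4/8)(3/7)(2/6)(1/5)(0/4) = 0.
Weighting by the prior gives 1/5 · 0 = 0, 1/5 · 0.026515 = 0.005303, 1/5 · 0.375 = 0.075, 1/5 · 0.070707 = 0.014141, 1/5 · 0 = 0; summing to 0.094444.
Therefore the posterior P(bag D | data) = (0.014141) / (0.094444) = 0.14973.

0.150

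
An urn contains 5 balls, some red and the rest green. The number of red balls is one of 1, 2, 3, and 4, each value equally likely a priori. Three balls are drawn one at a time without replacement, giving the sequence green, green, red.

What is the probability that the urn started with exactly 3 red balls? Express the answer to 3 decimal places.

The likelihood of the observed sequence under each hypothesis: P(data | r = 1) = (4/5)(3/4)(1/3) = 1/5; P(data | r = 2) = (3/5)(2/4)(2/3) = 1/5; P(data | r = 3) = (2/5)(1/4)(3/3) = 1/10; P(data | r = 4) = (1/5)(0/4) = 0.
The prior-weighted likelihoods are 1/4 · 1/5 = 1/20, 1/4 · 1/5 = 1/20, 1/4 · 1/10 = 1/40, 1/4 · 0 = 0; with total 1/8.
Hence P(r = 3 | data) = (1/40) / (1/8) = 1/5.

0.200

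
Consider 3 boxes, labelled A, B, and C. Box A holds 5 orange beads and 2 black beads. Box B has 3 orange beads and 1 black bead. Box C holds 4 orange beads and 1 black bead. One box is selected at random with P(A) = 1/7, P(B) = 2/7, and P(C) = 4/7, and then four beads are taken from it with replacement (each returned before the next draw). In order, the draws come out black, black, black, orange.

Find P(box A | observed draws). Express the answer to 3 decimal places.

0.254

Under each hypothesis, the probability of the observed sequence is: P(data | box A) = (2/7)(2/7)(2/7)(5/7) = 0.01666; P(data | box B) = (1/4)(1/4)(1/4)(3/4) = 0.011719; P(data | box C) = (1/5)(1/5)(1/5)(4/5) = 0.0064.
Multiplying each by its prior: 1/7 · 0.01666 = 0.00238, 2/7 · 0.011719 = 0.0033482, 4/7 · 0.0064 = 0.0036571; these sum to 0.0093853.
Therefore the posterior P(box A | data) = (0.00238) / (0.0093853) = 0.25358.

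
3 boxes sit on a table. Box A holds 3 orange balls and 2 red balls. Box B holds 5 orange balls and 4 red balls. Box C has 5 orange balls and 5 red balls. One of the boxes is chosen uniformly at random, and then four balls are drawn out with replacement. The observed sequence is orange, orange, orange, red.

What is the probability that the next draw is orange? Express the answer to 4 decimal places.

0.5572

Under each hypothesis, the probability of the observed sequence is: P(data | box A) = (3/5)(3/5)(3/5)(2/5) = 0.0864; P(data | box B) = (5/9)(5/9)(5/9)(4/9) = 0.076208; P(data | box C) = (5/10)(5/10)(5/10)(5/10) = 0.0625.
The prior-weighted likelihoods are 1/3 · 0.0864 = 0.0288, 1/3 · 0.076208 = 0.025403, 1/3 · 0.0625 = 0.020833; these sum to 0.075036.
Normalising, the posterior is P(box A | data) = 0.38382, P(box B | data) = 0.33854, P(box C | data) = 0.27764.
Averaging over the posterior, P(orange next | data) = (3/5)(0.38382) + (5/9)(0.33854) + (1/2)(0.27764) = 0.55719.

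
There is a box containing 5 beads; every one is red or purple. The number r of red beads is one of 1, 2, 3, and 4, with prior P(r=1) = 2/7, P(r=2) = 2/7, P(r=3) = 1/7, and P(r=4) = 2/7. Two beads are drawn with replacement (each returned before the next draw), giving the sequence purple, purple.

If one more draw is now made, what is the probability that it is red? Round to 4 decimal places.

For each hypothesis, P(data | H) works out to: P(data | r = 1) = (4/5)(4/5) = 16/25; P(data | r = 2) = (3/5)(3/5) = 9/25; P(data | r = 3) = (2/5)(2/5) = 4/25; P(data | r = 4) = (1/5)(1/5) = 1/25.
Multiplying each by its prior: 2/7 · 16/25 = 32/175, 2/7 · 9/25 = 18/175, 1/7 · 4/25 = 4/175, 2/7 · 1/25 = 2/175; with total 8/25.
Normalising, the posterior is P(r = 1 | data) = 4/7, P(r = 2 | data) = 9/28, P(r = 3 | data) = 1/14, P(r = 4 | data) = 1/28.
The predictive probability is P(red next | data) = (1/5)(4/7) + (2/5)(9/28) + (3/5)(1/14) + (4/5)(1/28) = 11/35.

0.3143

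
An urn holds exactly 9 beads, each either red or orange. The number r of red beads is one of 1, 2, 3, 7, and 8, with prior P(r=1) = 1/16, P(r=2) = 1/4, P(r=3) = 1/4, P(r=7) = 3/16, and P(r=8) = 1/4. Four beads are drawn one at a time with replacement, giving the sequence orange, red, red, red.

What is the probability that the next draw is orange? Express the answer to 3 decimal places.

Compute the likelihood of the observed sequence for each case: P(data | r = 1) = (8/9)(1/9)(1/9)(1/9) = 0.0012193; P(data | r = 2) = (7/9)(2/9)(2/9)(2/9) = 0.0085353; P(data | r = 3) = (6/9)(3/9)(3/9)(3/9) = 0.024691; P(data | r = 7) = (2/9)(7/9)(7/9)(7/9) = 0.10456; P(data | r = 8) = (1/9)(8/9)(8/9)(8/9) = 0.078037.
The prior-weighted likelihoods are 1/16 · 0.0012193 = 7.6208e-05, 1/4 · 0.0085353 = 0.0021338, 1/4 · 0.024691 = 0.0061728, 3/16 · 0.10456 = 0.019604, 1/4 · 0.078037 = 0.019509; with total 0.047497.
Dividing through by the total gives posterior P(r = 1 | data) = 0.0016045, P(r = 2 | data) = 0.044926, P(r = 3 | data) = 0.12996, P(r = 7 | data) = 0.41276, P(r = 8 | data) = 0.41075.
The predictive probability is P(orange next | data) = (8/9)(0.0016045) + (7/9)(0.044926) + (2/3)(0.12996) + (2/9)(0.41276) + (1/9)(0.41075) = 0.26037.

0.260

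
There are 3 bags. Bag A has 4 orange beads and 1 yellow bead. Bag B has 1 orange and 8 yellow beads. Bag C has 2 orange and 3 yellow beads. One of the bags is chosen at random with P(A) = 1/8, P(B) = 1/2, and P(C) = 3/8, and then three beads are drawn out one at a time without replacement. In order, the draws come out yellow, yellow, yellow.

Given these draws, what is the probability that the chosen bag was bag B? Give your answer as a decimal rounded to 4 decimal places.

0.8989

For each hypothesis, P(data | H) works out to: P(data | bag A) = (1/5)(0/4) = 0; P(data | bag B) = (8/9)(7/8)(6/7) = 2/3; P(data | bag C) = (3/5)(2/4)(1/3) = 1/10.
Weighting by the prior gives 1/8 · 0 = 0, 1/2 · 2/3 = 1/3, 3/8 · 1/10 = 3/80; these sum to 89/240.
Hence P(bag B | data) = (1/3) / (89/240) = 80/89.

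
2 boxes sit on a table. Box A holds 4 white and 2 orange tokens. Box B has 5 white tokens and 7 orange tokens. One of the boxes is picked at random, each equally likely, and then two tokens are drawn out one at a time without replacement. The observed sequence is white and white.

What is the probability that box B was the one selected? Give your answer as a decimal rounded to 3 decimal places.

0.275

Compute the likelihood of the observed sequence for each case: P(data | box A) = (4/6)(3/5) = 2/5; P(data | box B) = (5/12)(4/11) = 5/33.
Multiplying each by its prior: 1/2 · 2/5 = 1/5, 1/2 · 5/33 = 5/66; summing to 91/330.
So P(box B | data) = (5/66) / (91/330) = 25/91.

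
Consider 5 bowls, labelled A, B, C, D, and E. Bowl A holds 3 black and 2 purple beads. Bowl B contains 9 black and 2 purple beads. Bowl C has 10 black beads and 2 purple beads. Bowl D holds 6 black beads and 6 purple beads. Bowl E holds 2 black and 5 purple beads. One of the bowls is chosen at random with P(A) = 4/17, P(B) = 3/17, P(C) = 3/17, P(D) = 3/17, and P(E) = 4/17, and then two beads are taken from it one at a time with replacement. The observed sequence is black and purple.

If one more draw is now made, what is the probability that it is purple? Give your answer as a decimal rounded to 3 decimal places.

Under each hypothesis, the probability of the observed sequence is: P(data | bowl A) = (3/5)(2/5) = 0.24; P(data | bowl B) = (9/11)(2/11) = 0.14876; P(data | bowl C) = (10/12)(2/12) = 0.13889; P(data | bowl D) = (6/12)(6/12) = 0.25; P(data | bowl E) = (2/7)(5/7) = 0.20408.
The prior-weighted likelihoods are 4/17 · 0.24 = 0.056471, 3/17 · 0.14876 = 0.026252, 3/17 · 0.13889 = 0.02451, 3/17 · 0.25 = 0.044118, 4/17 · 0.20408 = 0.048019; with total 0.19937.
Normalising, the posterior is P(bowl A | data) = 0.28325, P(bowl B | data) = 0.13167, P(bowl C | data) = 0.12294, P(bowl D | data) = 0.22129, P(bowl E | data) = 0.24086.
So P(purple next | data) = Σ P(purple next | H) P(H | data) = (2/5)(0.28325) + (2/11)(0.13167) + (1/6)(0.12294) + (1/2)(0.22129) + (5/7)(0.24086) = 0.44041.

0.440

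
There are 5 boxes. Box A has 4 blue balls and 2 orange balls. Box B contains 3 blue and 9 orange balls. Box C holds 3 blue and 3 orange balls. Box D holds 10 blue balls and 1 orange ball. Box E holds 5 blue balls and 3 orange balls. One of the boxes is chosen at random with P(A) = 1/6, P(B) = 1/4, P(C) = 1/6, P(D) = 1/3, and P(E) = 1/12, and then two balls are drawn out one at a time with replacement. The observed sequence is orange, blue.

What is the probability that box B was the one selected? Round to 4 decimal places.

For each hypothesis, P(data | H) works out to: P(data | box A) = (2/6)(4/6) = 0.22222; P(data | box B) = (9/12)(3/12) = 0.1875; P(data | box C) = (3/6)(3/6) = 0.25; P(data | box D) = (1/11)(10/11) = 0.082645; P(data | box E) = (3/8)(5/8) = 0.23438.
Multiplying each by its prior: 1/6 · 0.22222 = 0.037037, 1/4 · 0.1875 = 0.046875, 1/6 · 0.25 = 0.041667, 1/3 · 0.082645 = 0.027548, 1/12 · 0.23438 = 0.019531; with total 0.17266.
So P(box B | data) = (0.046875) / (0.17266) = 0.27149.

0.2715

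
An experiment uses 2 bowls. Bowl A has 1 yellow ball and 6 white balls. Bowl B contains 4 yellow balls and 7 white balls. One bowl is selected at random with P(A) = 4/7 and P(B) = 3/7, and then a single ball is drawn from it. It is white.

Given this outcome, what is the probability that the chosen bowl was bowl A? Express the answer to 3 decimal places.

0.642

The likelihood of this draw under each hypothesis: P(data | bowl A) = (6/7) = 6/7; P(data | bowl B) = (7/11) = 7/11.
Multiplying each by its prior: 4/7 · 6/7 = 24/49, 3/7 · 7/11 = 3/11; these sum to 411/539.
Hence P(bowl A | data) = (24/49) / (411/539) = 88/137.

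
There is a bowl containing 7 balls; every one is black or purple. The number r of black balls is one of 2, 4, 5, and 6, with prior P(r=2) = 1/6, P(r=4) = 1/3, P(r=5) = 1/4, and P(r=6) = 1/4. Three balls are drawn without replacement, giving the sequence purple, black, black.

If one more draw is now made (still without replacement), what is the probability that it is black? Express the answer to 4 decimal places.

The likelihood of the observed sequence under each hypothesis: P(data | r = 2) = (5/7)(2/6)(1/5) = 0.047619; P(data | r = 4) = (3/7)(4/6)(3/5) = 0.17143; P(data | r = 5) = (2/7)(5/6)(4/5) = 0.19048; P(data | r = 6) = (1/7)(6/6)(5/5) = 0.14286.
The prior-weighted likelihoods are 1/6 · 0.047619 = 0.0079365, 1/3 · 0.17143 = 0.057143, 1/4 · 0.19048 = 0.047619, 1/4 · 0.14286 = 0.035714; these sum to 0.14841.
The posterior is then P(r = 2 | data) = 0.053476, P(r = 4 | data) = 0.38503, P(r = 5 | data) = 0.32086, P(r = 6 | data) = 0.24064.
The predictive probability is P(black next | data) = (0)(0.053476) + (1/2)(0.38503) + (3/4)(0.32086) + (1)(0.24064) = 0.6738.

0.6738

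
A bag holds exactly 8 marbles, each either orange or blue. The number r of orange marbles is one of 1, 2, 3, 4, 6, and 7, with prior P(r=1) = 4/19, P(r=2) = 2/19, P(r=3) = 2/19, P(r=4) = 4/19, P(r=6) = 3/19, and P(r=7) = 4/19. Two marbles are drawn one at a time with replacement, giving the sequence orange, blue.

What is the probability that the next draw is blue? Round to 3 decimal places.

Compute the likelihood of the observed sequence for each case: P(data | r = 1) = (1/8)(7/8) = 7/64; P(data | r = 2) = (2/8)(6/8) = 3/16; P(data | r = 3) = (3/8)(5/8) = 15/64; P(data | r = 4) = (4/8)(4/8) = 1/4; P(data | r = 6) = (6/8)(2/8) = 3/16; P(data | r = 7) = (7/8)(1/8) = 7/64.
Multiplying each by its prior: 4/19 · 7/64 = 7/304, 2/19 · 3/16 = 3/152, 2/19 · 15/64 = 15/608, 4/19 · 1/4 = 1/19, 3/19 · 3/16 = 9/304, 4/19 · 7/64 = 7/304; these sum to 105/608.
The posterior is then P(r = 1 | data) = 2/15, P(r = 2 | data) = 4/35, P(r = 3 | data) = 1/7, P(r = 4 | data) = 32/105, P(r = 6 | data) = 6/35, P(r = 7 | data) = 2/15.
The predictive probability is P(blue next | data) = (7/8)(2/15) + (3/4)(4/35) + (5/8)(1/7) + (1/2)(32/105) + (1/4)(6/35) + (1/8)(2/15) = 141/280.

0.504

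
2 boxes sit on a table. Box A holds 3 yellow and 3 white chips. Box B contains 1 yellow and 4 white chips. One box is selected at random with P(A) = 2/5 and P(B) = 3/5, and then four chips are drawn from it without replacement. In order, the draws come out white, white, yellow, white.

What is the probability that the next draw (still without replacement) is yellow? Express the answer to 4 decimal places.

0.1429

Under each hypothesis, the probability of the observed sequence is: P(data | box A) = (3/6)(2/5)(3/4)(1/3) = 1/20; P(data | box B) = (4/5)(3/4)(1/3)(2/2) = 1/5.
The prior-weighted likelihoods are 2/5 · 1/20 = 1/50, 3/5 · 1/5 = 3/25; these sum to 7/50.
The posterior is then P(box A | data) = 1/7, P(box B | data) = 6/7.
So P(yellow next | data) = Σ P(yellow next | H) P(H | data) = (1)(1/7) + (0)(6/7) = 1/7.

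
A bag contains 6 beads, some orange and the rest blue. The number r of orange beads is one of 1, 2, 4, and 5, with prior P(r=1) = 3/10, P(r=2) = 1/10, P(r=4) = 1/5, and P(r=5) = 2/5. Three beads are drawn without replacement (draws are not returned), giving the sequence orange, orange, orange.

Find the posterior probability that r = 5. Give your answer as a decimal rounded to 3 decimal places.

0.833

For each hypothesis, P(data | H) works out to: P(data | r = 1) = (1/6)(0/5) = 0; P(data | r = 2) = (2/6)(1/5)(0/4) = 0; P(data | r = 4) = (4/6)(3/5)(2/4) = 1/5; P(data | r = 5) = (5/6)(4/5)(3/4) = 1/2.
The prior-weighted likelihoods are 3/10 · 0 = 0, 1/10 · 0 = 0, 1/5 · 1/5 = 1/25, 2/5 · 1/2 = 1/5; these sum to 6/25.
Hence P(r = 5 | data) = (1/5) / (6/25) = 5/6.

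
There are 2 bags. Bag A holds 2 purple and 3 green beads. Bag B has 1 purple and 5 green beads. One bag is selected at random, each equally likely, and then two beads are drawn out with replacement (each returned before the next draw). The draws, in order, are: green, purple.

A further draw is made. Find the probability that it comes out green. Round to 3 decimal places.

Under each hypothesis, the probability of the observed sequence is: P(data | bag A) = (3/5)(2/5) = 0.24; P(data | bag B) = (5/6)(1/6) = 0.13889.
Multiplying each by its prior: 1/2 · 0.24 = 0.12, 1/2 · 0.13889 = 0.069444; with total 0.18944.
The posterior is then P(bag A | data) = 0.63343, P(bag B | data) = 0.36657.
The predictive probability is P(green next | data) = (3/5)(0.63343) + (5/6)(0.36657) = 0.68553.

0.686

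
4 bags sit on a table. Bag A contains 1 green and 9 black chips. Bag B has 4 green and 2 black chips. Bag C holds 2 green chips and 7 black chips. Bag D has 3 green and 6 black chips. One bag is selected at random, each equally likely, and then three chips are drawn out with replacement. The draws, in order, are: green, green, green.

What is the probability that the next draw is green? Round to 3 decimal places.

0.615

Compute the likelihood of the observed sequence for each case: P(data | bag A) = (1/10)(1/10)(1/10) = 0.001; P(data | bag B) = (4/6)(4/6)(4/6) = 0.2963; P(data | bag C) = (2/9)(2/9)(2/9) = 0.010974; P(data | bag D) = (3/9)(3/9)(3/9) = 0.037037.
Weighting by the prior gives 1/4 · 0.001 = 0.00025, 1/4 · 0.2963 = 0.074074, 1/4 · 0.010974 = 0.0027435, 1/4 · 0.037037 = 0.0092593; summing to 0.086327.
The posterior is then P(bag A | data) = 0.002896, P(bag B | data) = 0.85807, P(bag C | data) = 0.03178, P(bag D | data) = 0.10726.
So P(green next | data) = Σ P(green next | H) P(H | data) = (1/10)(0.002896) + (2/3)(0.85807) + (2/9)(0.03178) + (1/3)(0.10726) = 0.61515.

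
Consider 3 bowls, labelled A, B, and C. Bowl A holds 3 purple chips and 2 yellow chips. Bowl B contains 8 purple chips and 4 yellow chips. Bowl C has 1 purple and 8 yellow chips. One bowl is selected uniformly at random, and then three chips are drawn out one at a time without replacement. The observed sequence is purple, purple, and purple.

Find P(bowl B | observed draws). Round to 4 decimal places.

Compute the likelihood of the observed sequence for each case: P(data | bowl A) = (3/5)(2/4)(1/3) = 1/10; P(data | bowl B) = (8/12)(7/11)(6/10) = 14/55; P(data | bowl C) = (1/9)(0/8) = 0.
Multiplying each by its prior: 1/3 · 1/10 = 1/30, 1/3 · 14/55 = 14/165, 1/3 · 0 = 0; these sum to 13/110.
Hence P(bowl B | data) = (14/165) / (13/110) = 28/39.

0.7179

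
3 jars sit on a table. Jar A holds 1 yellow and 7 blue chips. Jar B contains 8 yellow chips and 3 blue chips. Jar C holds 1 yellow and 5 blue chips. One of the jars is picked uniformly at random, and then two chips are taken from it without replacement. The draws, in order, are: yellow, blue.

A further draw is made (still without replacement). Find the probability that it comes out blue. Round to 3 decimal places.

0.667

For each hypothesis, P(data | H) works out to: P(data | jar A) = (1/8)(7/7) = 0.125; P(data | jar B) = (8/11)(3/10) = 0.21818; P(data | jar C) = (1/6)(5/5) = 0.16667.
The prior-weighted likelihoods are 1/3 · 0.125 = 0.041667, 1/3 · 0.21818 = 0.072727, 1/3 · 0.16667 = 0.055556; these sum to 0.16995.
Normalising, the posterior is P(jar A | data) = 0.24517, P(jar B | data) = 0.42793, P(jar C | data) = 0.32689.
So P(blue next | data) = Σ P(blue next | H) P(H | data) = (1)(0.24517) + (2/9)(0.42793) + (1)(0.32689) = 0.66716.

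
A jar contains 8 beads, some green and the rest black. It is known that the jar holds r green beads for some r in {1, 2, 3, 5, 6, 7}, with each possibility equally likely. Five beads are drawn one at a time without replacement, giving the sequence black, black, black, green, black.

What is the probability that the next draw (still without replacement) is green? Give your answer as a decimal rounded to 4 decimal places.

The likelihood of the observed sequence under each hypothesis: P(data | r = 1) = (7/8)(6/7)(5/6)(1/5)(4/4) = 1/8; P(data | r = 2) = (6/8)(5/7)(4/6)(2/5)(3/4) = 3/28; P(data | r = 3) = (5/8)(4/7)(3/6)(3/5)(2/4) = 3/56; P(data | r = 5) = (3/8)(2/7)(1/6)(5/5)(0/4) = 0; P(data | r = 6) = (2/8)(1/7)(0/6) = 0; P(data | r = 7) = (1/8)(0/7) = 0.
Weighting by the prior gives 1/6 · 1/8 = 1/48, 1/6 · 3/28 = 1/56, 1/6 · 3/56 = 1/112, 1/6 · 0 = 0, 1/6 · 0 = 0, 1/6 · 0 = 0; these sum to 1/21.
Dividing through by the total gives posterior P(r = 1 | data) = 7/16, P(r = 2 | data) = 3/8, P(r = 3 | data) = 3/16, P(r = 5 | data) = 0, P(r = 6 | data) = 0, P(r = 7 | data) = 0.
So P(green next | data) = Σ P(green next | H) P(H | data) = (0)(7/16) + (1/3)(3/8) + (2/3)(3/16) = 1/4.

0.2500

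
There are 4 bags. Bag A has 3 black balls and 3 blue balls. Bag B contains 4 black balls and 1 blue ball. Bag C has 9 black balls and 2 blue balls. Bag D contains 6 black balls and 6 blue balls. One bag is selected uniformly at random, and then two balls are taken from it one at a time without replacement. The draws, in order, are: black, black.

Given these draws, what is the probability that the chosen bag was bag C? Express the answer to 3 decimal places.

0.389

Compute the likelihood of the observed sequence for each case: P(data | bag A) = (3/6)(2/5) = 1/5; P(data | bag B) = (4/5)(3/4) = 3/5; P(data | bag C) = (9/11)(8/10) = 36/55; P(data | bag D) = (6/12)(5/11) = 5/22.
Weighting by the prior gives 1/4 · 1/5 = 1/20, 1/4 · 3/5 = 3/20, 1/4 · 36/55 = 9/55, 1/4 · 5/22 = 5/88; with total 37/88.
So P(bag C | data) = (9/55) / (37/88) = 72/185.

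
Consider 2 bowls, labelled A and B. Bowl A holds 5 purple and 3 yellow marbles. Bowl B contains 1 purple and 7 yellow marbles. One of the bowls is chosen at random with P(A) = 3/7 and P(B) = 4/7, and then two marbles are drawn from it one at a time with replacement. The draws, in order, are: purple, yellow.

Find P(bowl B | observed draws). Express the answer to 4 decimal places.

Compute the likelihood of the observed sequence for each case: P(data | bowl A) = (5/8)(3/8) = 15/64; P(data | bowl B) = (1/8)(7/8) = 7/64.
Weighting by the prior gives 3/7 · 15/64 = 45/448, 4/7 · 7/64 = 1/16; with total 73/448.
So P(bowl B | data) = (1/16) / (73/448) = 28/73.

0.3836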